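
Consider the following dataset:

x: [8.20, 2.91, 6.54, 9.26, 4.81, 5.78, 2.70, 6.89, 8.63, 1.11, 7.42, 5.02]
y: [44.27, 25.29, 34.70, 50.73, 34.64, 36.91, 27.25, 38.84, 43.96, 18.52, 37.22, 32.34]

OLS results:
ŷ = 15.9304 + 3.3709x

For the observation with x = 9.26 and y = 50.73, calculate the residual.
Residual = 3.5851

The residual is the difference between the actual value and the predicted value:

Residual = y - ŷ

Step 1: Calculate predicted value
ŷ = 15.9304 + 3.3709 × 9.26
ŷ = 47.1449

Step 2: Calculate residual
Residual = 50.73 - 47.1449
Residual = 3.5851

Sign check: y > ŷ, so the point is above the line and the fit underestimates here.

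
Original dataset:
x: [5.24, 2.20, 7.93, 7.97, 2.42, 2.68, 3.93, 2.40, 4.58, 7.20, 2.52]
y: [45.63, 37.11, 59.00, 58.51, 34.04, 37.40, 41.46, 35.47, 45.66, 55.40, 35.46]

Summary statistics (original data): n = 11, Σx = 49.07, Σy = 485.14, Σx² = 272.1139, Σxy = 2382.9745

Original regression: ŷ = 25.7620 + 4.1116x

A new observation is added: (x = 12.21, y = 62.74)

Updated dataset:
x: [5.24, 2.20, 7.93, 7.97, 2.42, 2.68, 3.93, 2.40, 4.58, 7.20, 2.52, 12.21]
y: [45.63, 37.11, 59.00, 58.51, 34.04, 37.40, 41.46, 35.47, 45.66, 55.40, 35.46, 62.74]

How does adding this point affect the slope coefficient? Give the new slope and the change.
The slope changes from 4.1116 to 3.2439 (change of -0.8677, or -21.1%).

The new point has HIGH LEVERAGE: x = 12.21 is far from the original mean x̄ = 49.07/11 ≈ 4.46 (original range [2.20, 7.97]).

Step 1: Update the sums with the new point (n goes from 11 to 12)
Σx  = 49.07 + 12.21 = 61.28
Σy  = 485.14 + 62.74 = 547.88
Σx² = 272.1139 + 12.21² = 272.1139 + 149.0841 = 421.1980
Σxy = 2382.9745 + 12.21×62.74 = 2382.9745 + 766.0554 = 3149.0299

Step 2: Recompute the slope with b₁ = (nΣxy − ΣxΣy) / (nΣx² − (Σx)²)
Numerator   = 12×3149.0299 − 61.28×547.88 = 37788.3588 − 33574.0864 = 4214.2724
Denominator = 12×421.1980 − 61.28² = 5054.3760 − 3755.2384 = 1299.1376
b₁(new) = 4214.2724 / 1299.1376 = 3.2439

(Same formula on the original sums: (11×2382.9745 − 49.07×485.14) / (11×272.1139 − 49.07²) = 2406.8997 / 585.3880 = 4.1116, matching the given fit.)

Step 3: Change in slope
Δβ₁ = 3.2439 − 4.1116 = -0.8677
Relative change = -0.8677 / 4.1116 × 100% = -21.1%
→ the slope decreases when the point is added.

Because the point sits below the extension of the original line at a high-leverage x, it tilts the fit down.
In practice: refit with and without it and report both if conclusions differ.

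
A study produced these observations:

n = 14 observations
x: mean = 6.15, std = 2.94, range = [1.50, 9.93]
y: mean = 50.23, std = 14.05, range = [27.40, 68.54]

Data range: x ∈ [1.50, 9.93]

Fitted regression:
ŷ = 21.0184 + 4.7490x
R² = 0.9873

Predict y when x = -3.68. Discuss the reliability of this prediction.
ŷ = 3.5421 (extrapolation — x = -3.68 lies outside [1.50, 9.93], so reliability is low).

Prediction calculation:
ŷ = 21.0184 + 4.7490 × (-3.68)
ŷ = 3.5421

Reliability:
- Data range: x ∈ [1.50, 9.93]
- Prediction point: x = -3.68 is 5.18 units below the observed range → this is EXTRAPOLATION, not interpolation

Why that matters here:
- R² describes fit only over the sampled x values; it says nothing about behaviour beyond them
- The standard error of prediction grows with (x − x̄)², and x = -3.68 is far from x̄ = 6.15

A defensible statement: 'if the linear trend continued to x = -3.68, y would be about 3.5421' — the premise is untested.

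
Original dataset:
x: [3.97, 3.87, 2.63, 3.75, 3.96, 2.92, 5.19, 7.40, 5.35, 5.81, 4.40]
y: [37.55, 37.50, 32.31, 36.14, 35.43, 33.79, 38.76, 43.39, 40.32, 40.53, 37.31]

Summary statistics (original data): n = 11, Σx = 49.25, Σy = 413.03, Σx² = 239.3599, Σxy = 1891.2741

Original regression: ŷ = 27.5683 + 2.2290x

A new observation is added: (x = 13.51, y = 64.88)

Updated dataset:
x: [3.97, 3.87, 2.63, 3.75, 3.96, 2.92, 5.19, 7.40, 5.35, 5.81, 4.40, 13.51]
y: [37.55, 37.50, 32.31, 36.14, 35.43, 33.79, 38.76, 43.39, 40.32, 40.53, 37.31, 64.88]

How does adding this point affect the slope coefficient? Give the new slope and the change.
The slope changes from 2.2290 to 2.8654 (change of +0.6364, or +28.6%).

x = 13.51 lies well outside the original x-range [2.63, 7.40] (x̄ ≈ 4.48), so this observation has high leverage and can move the slope substantially.

Step 1: Update the sums with the new point (n goes from 11 to 12)
Σx  = 49.25 + 13.51 = 62.76
Σy  = 413.03 + 64.88 = 477.91
Σx² = 239.3599 + 13.51² = 239.3599 + 182.5201 = 421.8800
Σxy = 1891.2741 + 13.51×64.88 = 1891.2741 + 876.5288 = 2767.8029

Step 2: Recompute the slope with b₁ = (nΣxy − ΣxΣy) / (nΣx² − (Σx)²)
Numerator   = 12×2767.8029 − 62.76×477.91 = 33213.6348 − 29993.6316 = 3220.0032
Denominator = 12×421.8800 − 62.76² = 5062.5600 − 3938.8176 = 1123.7424
b₁(new) = 3220.0032 / 1123.7424 = 2.8654

(Same formula on the original sums: (11×1891.2741 − 49.25×413.03) / (11×239.3599 − 49.25²) = 462.2876 / 207.3964 = 2.2290, matching the given fit.)

Step 3: Change in slope
Δβ₁ = 2.8654 − 2.2290 = +0.6364
Relative change = +0.6364 / 2.2290 × 100% = +28.6%
→ the slope increases when the point is added.

Because the point sits above the extension of the original line at a high-leverage x, it tilts the fit up.
In practice: investigate whether it comes from the same population as the rest of the sample; check such a point for data-entry or measurement error.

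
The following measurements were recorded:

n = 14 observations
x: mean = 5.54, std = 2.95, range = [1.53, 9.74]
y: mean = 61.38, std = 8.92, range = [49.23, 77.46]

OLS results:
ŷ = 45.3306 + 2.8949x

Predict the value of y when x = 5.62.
ŷ = 61.5999

Plug x = 5.62 into the fitted line:

ŷ = 45.3306 + 2.8949 × 5.62
ŷ = 45.3306 + 16.2693
ŷ = 61.5999

This is a point prediction; actual observations scatter around it by roughly the residual standard deviation.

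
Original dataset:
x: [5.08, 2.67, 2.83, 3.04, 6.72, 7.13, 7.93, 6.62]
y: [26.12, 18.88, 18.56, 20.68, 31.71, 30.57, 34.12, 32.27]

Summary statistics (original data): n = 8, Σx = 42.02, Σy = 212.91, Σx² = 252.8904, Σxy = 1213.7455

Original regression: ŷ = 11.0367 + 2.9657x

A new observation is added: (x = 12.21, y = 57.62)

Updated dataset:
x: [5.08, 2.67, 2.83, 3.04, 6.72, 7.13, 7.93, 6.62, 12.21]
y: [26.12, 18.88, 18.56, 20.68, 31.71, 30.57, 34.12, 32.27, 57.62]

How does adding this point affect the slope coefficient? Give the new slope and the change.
New slope β₁ = 3.8186 versus 2.9657 before: a change of +0.8529 (+28.8%).

The new point has HIGH LEVERAGE: x = 12.21 is far from the original mean x̄ = 42.02/8 ≈ 5.25 (original range [2.67, 7.93]).

Step 1: Update the sums with the new point (n goes from 8 to 9)
Σx  = 42.02 + 12.21 = 54.23
Σy  = 212.91 + 57.62 = 270.53
Σx² = 252.8904 + 12.21² = 252.8904 + 149.0841 = 401.9745
Σxy = 1213.7455 + 12.21×57.62 = 1213.7455 + 703.5402 = 1917.2857

Step 2: Recompute the slope with b₁ = (nΣxy − ΣxΣy) / (nΣx² − (Σx)²)
Numerator   = 9×1917.2857 − 54.23×270.53 = 17255.5713 − 14670.8419 = 2584.7294
Denominator = 9×401.9745 − 54.23² = 3617.7705 − 2940.8929 = 676.8776
b₁(new) = 2584.7294 / 676.8776 = 3.8186

(Same formula on the original sums: (8×1213.7455 − 42.02×212.91) / (8×252.8904 − 42.02²) = 763.4858 / 257.4428 = 2.9657, matching the given fit.)

Step 3: Change in slope
Δβ₁ = 3.8186 − 2.9657 = +0.8529
Relative change = +0.8529 / 2.9657 × 100% = +28.8%
→ the slope increases when the point is added.

A high-leverage point only changes the slope if it is off the original line; here y = 57.62 is above the original trend, so the slope increases.
In practice: refit with and without it and report both if conclusions differ; examine leverage (hᵢ) and Cook's distance rather than deleting it automatically.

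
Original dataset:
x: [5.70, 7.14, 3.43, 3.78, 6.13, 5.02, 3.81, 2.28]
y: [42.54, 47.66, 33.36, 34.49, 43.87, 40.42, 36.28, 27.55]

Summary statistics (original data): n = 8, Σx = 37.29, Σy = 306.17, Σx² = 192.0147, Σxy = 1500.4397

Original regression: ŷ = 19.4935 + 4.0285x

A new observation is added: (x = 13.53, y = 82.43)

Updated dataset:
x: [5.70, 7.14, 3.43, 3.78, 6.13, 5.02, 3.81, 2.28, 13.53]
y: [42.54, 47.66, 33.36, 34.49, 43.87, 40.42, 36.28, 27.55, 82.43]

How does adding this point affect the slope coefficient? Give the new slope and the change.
New slope β₁ = 4.7828 versus 4.0285 before: a change of +0.7543 (+18.7%).

x = 13.53 lies well outside the original x-range [2.28, 7.14] (x̄ ≈ 4.66), so this observation has high leverage and can move the slope substantially.

Step 1: Update the sums with the new point (n goes from 8 to 9)
Σx  = 37.29 + 13.53 = 50.82
Σy  = 306.17 + 82.43 = 388.60
Σx² = 192.0147 + 13.53² = 192.0147 + 183.0609 = 375.0756
Σxy = 1500.4397 + 13.53×82.43 = 1500.4397 + 1115.2779 = 2615.7176

Step 2: Recompute the slope with b₁ = (nΣxy − ΣxΣy) / (nΣx² − (Σx)²)
Numerator   = 9×2615.7176 − 50.82×388.60 = 23541.4584 − 19748.6520 = 3792.8064
Denominator = 9×375.0756 − 50.82² = 3375.6804 − 2582.6724 = 793.0080
b₁(new) = 3792.8064 / 793.0080 = 4.7828

(Same formula on the original sums: (8×1500.4397 − 37.29×306.17) / (8×192.0147 − 37.29²) = 586.4383 / 145.5735 = 4.0285, matching the given fit.)

Step 3: Change in slope
Δβ₁ = 4.7828 − 4.0285 = +0.7543
Relative change = +0.7543 / 4.0285 × 100% = +18.7%
→ the slope increases when the point is added.

A high-leverage point only changes the slope if it is off the original line; here y = 82.43 is above the original trend, so the slope increases.
In practice: examine leverage (hᵢ) and Cook's distance rather than deleting it automatically.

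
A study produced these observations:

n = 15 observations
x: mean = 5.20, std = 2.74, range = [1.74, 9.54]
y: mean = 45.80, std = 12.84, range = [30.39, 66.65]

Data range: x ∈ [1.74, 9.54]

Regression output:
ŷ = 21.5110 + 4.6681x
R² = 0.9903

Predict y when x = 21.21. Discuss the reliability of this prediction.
ŷ = 120.5214, but this is extrapolation (above the data range [1.74, 9.54]) and may be unreliable.

Prediction calculation:
ŷ = 21.5110 + 4.6681 × 21.21
ŷ = 120.5214

Reliability:
- Data range: x ∈ [1.74, 9.54]
- Prediction point: x = 21.21 is 11.67 units above the observed range → this is EXTRAPOLATION, not interpolation

Why that matters here:
- Real relationships often flatten, saturate, or turn nonlinear at extremes
- The standard error of prediction grows with (x − x̄)², and x = 21.21 is far from x̄ = 5.20
- R² describes fit only over the sampled x values; it says nothing about behaviour beyond them

A defensible statement: 'if the linear trend continued to x = 21.21, y would be about 120.5214' — the premise is untested.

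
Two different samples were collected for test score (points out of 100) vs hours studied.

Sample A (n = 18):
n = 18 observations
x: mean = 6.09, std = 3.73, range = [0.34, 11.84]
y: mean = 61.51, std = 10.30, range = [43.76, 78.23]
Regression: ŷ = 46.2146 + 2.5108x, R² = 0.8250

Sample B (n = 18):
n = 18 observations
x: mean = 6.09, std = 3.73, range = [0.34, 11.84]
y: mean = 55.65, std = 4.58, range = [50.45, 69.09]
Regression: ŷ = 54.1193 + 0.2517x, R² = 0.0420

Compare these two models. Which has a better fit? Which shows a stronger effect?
Model A has the better fit (R² = 0.8250 vs 0.0420). Model A shows the stronger effect (|β₁| = 2.5108 vs 0.2517).

Model Comparison:

Which explains more variance? (R²)
- Model A: R² = 0.8250 → 82.50% of variance in test score explained
- Model B: R² = 0.0420 → 4.20% of variance in test score explained
- 0.8250 > 0.0420 → Model A has the better fit

Strength of effect — compare |β₁|:
- Model A: β₁ = 2.5108 → predicted test score rises 2.5108 points per additional hour of study time
- Model B: β₁ = 0.2517 → predicted test score rises 0.2517 points per additional hour of study time
- |2.5108| > |0.2517| → Model A shows the stronger marginal effect

Note: A steeper slope doesn't make a better model if the scatter around the line is large.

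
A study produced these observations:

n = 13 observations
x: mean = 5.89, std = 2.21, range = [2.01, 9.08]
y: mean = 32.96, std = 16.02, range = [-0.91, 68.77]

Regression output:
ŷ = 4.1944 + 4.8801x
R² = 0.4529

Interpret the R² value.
About 45.29% of the variability in y is accounted for by the regression on x (R² = 0.4529) — a moderate linear fit.

The coefficient of determination R² is the fraction of the total variation in y that the fitted line accounts for.

Here R² = 0.4529:
- Explained: 45.29% of the variation in y
- Unexplained (residual): 100% − 45.29% = 54.71%
- Rule of thumb (below 0.3 weak; 0.3 to below 0.7 moderate; 0.7 and above strong) → moderate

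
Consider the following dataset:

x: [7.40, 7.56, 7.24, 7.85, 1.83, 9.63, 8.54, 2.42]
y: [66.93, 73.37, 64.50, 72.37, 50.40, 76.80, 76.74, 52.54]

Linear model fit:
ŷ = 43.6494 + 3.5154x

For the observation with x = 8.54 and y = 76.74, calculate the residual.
Residual = 3.0691

The residual is the difference between the actual value and the predicted value:

Residual = y - ŷ

Step 1: Calculate predicted value
ŷ = 43.6494 + 3.5154 × 8.54
ŷ = 73.6709

Step 2: Calculate residual
Residual = 76.74 - 73.6709
Residual = 3.0691

The residual is positive, so the observed y = 76.74 sits above the regression line (the line underestimates it by 3.0691).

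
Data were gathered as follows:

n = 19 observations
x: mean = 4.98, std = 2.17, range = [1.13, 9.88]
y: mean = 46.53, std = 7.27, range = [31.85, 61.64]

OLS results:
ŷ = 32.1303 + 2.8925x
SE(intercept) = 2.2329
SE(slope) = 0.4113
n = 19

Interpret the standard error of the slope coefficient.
The slope 2.8925 is pinned down to within about ±0.4113 (one SE) by these data — relative uncertainty 14.2%, i.e. precise.

SE(β̂₁) = s / √Sxx, where s is the residual standard deviation and Sxx = Σ(x − x̄)². It is the yardstick for how far β̂₁ = 2.8925 could plausibly be from the true slope.

Relative precision:
- SE / |β̂₁| = 0.4113 / 2.8925 = 14.2%
- Rule of thumb (under 20%: precise; 20% to under 50%: moderately precise; 50% or more: imprecise) → precise

Rough 95% range (±2 SE): 2.8925 ± 0.8226 → (2.0699, 3.7151).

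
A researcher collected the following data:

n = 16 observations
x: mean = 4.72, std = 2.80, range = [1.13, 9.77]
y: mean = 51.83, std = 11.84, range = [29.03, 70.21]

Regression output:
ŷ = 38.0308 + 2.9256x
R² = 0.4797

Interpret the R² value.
About 47.97% of the variability in y is accounted for by the regression on x (R² = 0.4797) — a moderate linear fit.

R² = 1 − SS_res/SS_tot compares the residual scatter to the total scatter of y about its mean.

Here R² = 0.4797:
- Explained: 47.97% of the variation in y
- Unexplained (residual): 100% − 47.97% = 52.03%
- Rule of thumb (below 0.3 weak; 0.3 to below 0.7 moderate; 0.7 and above strong) → moderate

Equivalently, for simple linear regression R² = r², so |r| = √0.4797 ≈ 0.6926.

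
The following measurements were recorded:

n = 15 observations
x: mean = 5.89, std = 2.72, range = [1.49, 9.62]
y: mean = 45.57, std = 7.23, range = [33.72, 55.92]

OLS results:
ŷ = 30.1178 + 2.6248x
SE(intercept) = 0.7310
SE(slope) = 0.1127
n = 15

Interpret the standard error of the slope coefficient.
The slope 2.6248 is pinned down to within about ±0.1127 (one SE) by these data — relative uncertainty 4.3%, i.e. precise.

What SE measures:
- The standard error quantifies the sampling variability of the coefficient estimate
- It is the estimated standard deviation of β̂₁ across hypothetical repeated samples of the same size
- Smaller SE → more precise estimate

Relative precision:
- SE / |β̂₁| = 0.1127 / 2.6248 = 4.3%
- Rule of thumb (under 20%: precise; 20% to under 50%: moderately precise; 50% or more: imprecise) → precise

Link to interval estimation: a confidence interval for β₁ is β̂₁ ± t* × 0.1127, so SE sets the half-width per unit of t*.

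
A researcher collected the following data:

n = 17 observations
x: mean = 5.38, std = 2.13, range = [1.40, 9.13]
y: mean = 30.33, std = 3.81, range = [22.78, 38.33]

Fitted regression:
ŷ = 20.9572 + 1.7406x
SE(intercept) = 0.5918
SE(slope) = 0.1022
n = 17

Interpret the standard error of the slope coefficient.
SE(slope) = 0.1022 measures the uncertainty in the estimated slope. The coefficient is estimated precisely (SE/|β̂₁| = 5.9%).

SE(β̂₁) = 0.1022 says: if we drew many samples of n = 17 from the same population and refit each time, the fitted slopes would scatter with a standard deviation of roughly 0.1022 around the true β₁.

Relative precision:
- SE / |β̂₁| = 0.1022 / 1.7406 = 5.9%
- Rule of thumb (under 20%: precise; 20% to under 50%: moderately precise; 50% or more: imprecise) → precise

Link to the t-test: t = β̂₁ / SE(β̂₁) = 1.7406 / 0.1022 = 17.0313, the statistic for H₀: β₁ = 0.

What drives SE(β̂₁): wider spread of x values → smaller SE; more residual scatter → larger SE; larger n (here n = 17) → smaller SE.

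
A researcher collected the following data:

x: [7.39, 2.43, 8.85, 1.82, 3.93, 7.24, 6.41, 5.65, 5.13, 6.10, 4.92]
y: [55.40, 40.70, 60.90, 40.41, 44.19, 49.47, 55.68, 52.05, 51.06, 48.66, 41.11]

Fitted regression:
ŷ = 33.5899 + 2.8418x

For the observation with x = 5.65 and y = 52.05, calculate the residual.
Residual = 2.4039

The residual is the difference between the actual value and the predicted value:

Residual = y - ŷ

Step 1: Calculate predicted value
ŷ = 33.5899 + 2.8418 × 5.65
ŷ = 49.6461

Step 2: Calculate residual
Residual = 52.05 - 49.6461
Residual = 2.4039

Sign check: y > ŷ, so the point is above the line and the fit underestimates here.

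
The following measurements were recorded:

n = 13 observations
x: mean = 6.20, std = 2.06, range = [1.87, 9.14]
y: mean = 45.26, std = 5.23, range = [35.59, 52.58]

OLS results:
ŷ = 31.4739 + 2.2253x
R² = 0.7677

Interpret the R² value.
The model explains 76.77% of the variance in y (R² = 0.7677), leaving 23.23% unexplained; the fit is strong.

R² = 1 − SS_res/SS_tot compares the residual scatter to the total scatter of y about its mean.

Here R² = 0.7677:
- Explained: 76.77% of the variation in y
- Unexplained (residual): 100% − 76.77% = 23.23%
- Rule of thumb (below 0.3 weak; 0.3 to below 0.7 moderate; 0.7 and above strong) → strong

Calculation: R² = 1 − (SS_res / SS_tot), where SS_res is the sum of squared residuals and SS_tot the total sum of squares.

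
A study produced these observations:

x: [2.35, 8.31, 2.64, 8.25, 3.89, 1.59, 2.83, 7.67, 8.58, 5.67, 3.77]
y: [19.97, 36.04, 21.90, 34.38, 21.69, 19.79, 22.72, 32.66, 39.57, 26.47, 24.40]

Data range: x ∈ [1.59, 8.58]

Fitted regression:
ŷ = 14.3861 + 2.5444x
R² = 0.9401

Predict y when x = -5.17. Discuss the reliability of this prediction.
The equation gives ŷ = 1.2316; however x = -5.17 is 6.76 units below the observed range, so this extrapolated value should not be trusted.

Prediction calculation:
ŷ = 14.3861 + 2.5444 × (-5.17)
ŷ = 1.2316

Reliability:
- Data range: x ∈ [1.59, 8.58]
- Prediction point: x = -5.17 is 6.76 units below the observed range → this is EXTRAPOLATION, not interpolation

Why that matters here:
- There are no observations near this x to validate the fitted line there
- Real relationships often flatten, saturate, or turn nonlinear at extremes
- The linear relationship may not hold outside the observed range

A defensible statement: 'if the linear trend continued to x = -5.17, y would be about 1.2316' — the premise is untested.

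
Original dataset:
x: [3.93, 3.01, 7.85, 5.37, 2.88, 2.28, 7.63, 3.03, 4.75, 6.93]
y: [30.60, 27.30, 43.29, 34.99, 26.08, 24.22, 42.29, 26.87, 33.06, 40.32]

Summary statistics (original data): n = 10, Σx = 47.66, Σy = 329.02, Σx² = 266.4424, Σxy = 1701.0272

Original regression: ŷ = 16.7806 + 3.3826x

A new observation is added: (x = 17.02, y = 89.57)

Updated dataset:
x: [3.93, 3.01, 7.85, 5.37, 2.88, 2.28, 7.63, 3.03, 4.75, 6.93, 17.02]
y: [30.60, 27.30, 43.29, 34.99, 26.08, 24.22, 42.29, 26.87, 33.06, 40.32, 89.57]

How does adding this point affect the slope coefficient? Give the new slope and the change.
Adding the point moves β₁ from 3.3826 to 4.3469, i.e. it increases by 0.9643 (+28.5%).

x = 17.02 lies well outside the original x-range [2.28, 7.85] (x̄ ≈ 4.77), so this observation has high leverage and can move the slope substantially.

Step 1: Update the sums with the new point (n goes from 10 to 11)
Σx  = 47.66 + 17.02 = 64.68
Σy  = 329.02 + 89.57 = 418.59
Σx² = 266.4424 + 17.02² = 266.4424 + 289.6804 = 556.1228
Σxy = 1701.0272 + 17.02×89.57 = 1701.0272 + 1524.4814 = 3225.5086

Step 2: Recompute the slope with b₁ = (nΣxy − ΣxΣy) / (nΣx² − (Σx)²)
Numerator   = 11×3225.5086 − 64.68×418.59 = 35480.5946 − 27074.4012 = 8406.1934
Denominator = 11×556.1228 − 64.68² = 6117.3508 − 4183.5024 = 1933.8484
b₁(new) = 8406.1934 / 1933.8484 = 4.3469

(Same formula on the original sums: (10×1701.0272 − 47.66×329.02) / (10×266.4424 − 47.66²) = 1329.1788 / 392.9484 = 3.3826, matching the given fit.)

Step 3: Change in slope
Δβ₁ = 4.3469 − 3.3826 = +0.9643
Relative change = +0.9643 / 3.3826 × 100% = +28.5%
→ the slope increases when the point is added.

Because the point sits above the extension of the original line at a high-leverage x, it tilts the fit up.
In practice: examine leverage (hᵢ) and Cook's distance rather than deleting it automatically; refit with and without it and report both if conclusions differ.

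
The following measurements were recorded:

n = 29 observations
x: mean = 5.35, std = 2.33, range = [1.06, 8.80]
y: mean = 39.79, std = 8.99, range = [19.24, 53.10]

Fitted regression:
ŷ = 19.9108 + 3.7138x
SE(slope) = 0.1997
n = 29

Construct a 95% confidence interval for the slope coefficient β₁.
The 95% CI for β₁ is (3.3041, 4.1235)

Confidence interval for the slope:

The 95% CI for β₁ is: β̂₁ ± t*(α/2, n-2) × SE(β̂₁)

Step 1: Find critical t-value
- Confidence level = 0.95
- Degrees of freedom = n - 2 = 29 - 2 = 27
- t*(α/2, 27) = 2.0518

Step 2: Calculate margin of error
Margin = 2.0518 × 0.1997 = 0.4097

Step 3: Construct interval
CI = 3.7138 ± 0.4097
CI = (3.3041, 4.1235)

Interpretation: We are 95% confident that the true slope β₁ lies between 3.3041 and 4.1235.
Both endpoints are positive, so the data support a genuinely positive slope at this confidence level.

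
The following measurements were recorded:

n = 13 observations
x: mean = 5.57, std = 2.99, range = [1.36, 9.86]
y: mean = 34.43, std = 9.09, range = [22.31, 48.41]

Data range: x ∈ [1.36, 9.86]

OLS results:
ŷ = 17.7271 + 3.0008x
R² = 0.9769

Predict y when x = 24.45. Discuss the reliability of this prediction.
ŷ = 91.0967 (extrapolation — x = 24.45 lies outside [1.36, 9.86], so reliability is low).

Prediction calculation:
ŷ = 17.7271 + 3.0008 × 24.45
ŷ = 91.0967

Reliability:
- Data range: x ∈ [1.36, 9.86]
- Prediction point: x = 24.45 is 14.59 units above the observed range → this is EXTRAPOLATION, not interpolation

Why that matters here:
- R² describes fit only over the sampled x values; it says nothing about behaviour beyond them
- Real relationships often flatten, saturate, or turn nonlinear at extremes

The R² = 0.9769 only validates the fit within [1.36, 9.86]; treat ŷ = 91.0967 with caution.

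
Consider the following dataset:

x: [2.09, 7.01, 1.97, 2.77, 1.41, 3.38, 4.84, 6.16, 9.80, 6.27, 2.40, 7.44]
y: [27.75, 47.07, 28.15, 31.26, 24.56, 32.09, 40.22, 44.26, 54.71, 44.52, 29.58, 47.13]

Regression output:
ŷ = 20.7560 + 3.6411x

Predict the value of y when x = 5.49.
ŷ = 40.7456

To predict y for x = 5.49, substitute into the regression equation:

ŷ = 20.7560 + 3.6411 × 5.49
ŷ = 20.7560 + 19.9896
ŷ = 40.7456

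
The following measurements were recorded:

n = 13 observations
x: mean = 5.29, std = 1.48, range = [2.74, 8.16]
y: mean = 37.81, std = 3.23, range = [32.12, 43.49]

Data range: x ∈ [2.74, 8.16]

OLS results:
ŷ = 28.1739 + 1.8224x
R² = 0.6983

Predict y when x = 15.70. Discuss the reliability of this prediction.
ŷ = 56.7856 (extrapolation — x = 15.70 lies outside [2.74, 8.16], so reliability is low).

Prediction calculation:
ŷ = 28.1739 + 1.8224 × 15.70
ŷ = 56.7856

Reliability:
- Data range: x ∈ [2.74, 8.16]
- Prediction point: x = 15.70 is 7.54 units above the observed range → this is EXTRAPOLATION, not interpolation

Why that matters here:
- The standard error of prediction grows with (x − x̄)², and x = 15.70 is far from x̄ = 5.29
- R² describes fit only over the sampled x values; it says nothing about behaviour beyond them
- The linear relationship may not hold outside the observed range

Report the number if required, but flag clearly that it is an extrapolation.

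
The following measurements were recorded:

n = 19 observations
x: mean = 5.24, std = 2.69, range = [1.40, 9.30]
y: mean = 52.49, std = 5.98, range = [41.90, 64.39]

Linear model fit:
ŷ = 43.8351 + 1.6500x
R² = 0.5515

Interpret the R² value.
The model explains 55.15% of the variance in y (R² = 0.5515), leaving 44.85% unexplained; the fit is moderate.

R² (coefficient of determination) measures the proportion of variance in y explained by the regression model.

Here R² = 0.5515:
- Explained: 55.15% of the variation in y
- Unexplained (residual): 100% − 55.15% = 44.85%
- Rule of thumb (below 0.3 weak; 0.3 to below 0.7 moderate; 0.7 and above strong) → moderate

Calculation: R² = 1 − (SS_res / SS_tot), where SS_res is the sum of squared residuals and SS_tot the total sum of squares.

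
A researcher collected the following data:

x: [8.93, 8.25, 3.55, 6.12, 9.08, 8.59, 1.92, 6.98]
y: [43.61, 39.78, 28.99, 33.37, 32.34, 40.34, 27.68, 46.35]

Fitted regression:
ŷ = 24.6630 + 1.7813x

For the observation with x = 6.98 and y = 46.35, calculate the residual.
Residual = 9.2535

The residual is the difference between the actual value and the predicted value:

Residual = y - ŷ

Step 1: Calculate predicted value
ŷ = 24.6630 + 1.7813 × 6.98
ŷ = 37.0965

Step 2: Calculate residual
Residual = 46.35 - 37.0965
Residual = 9.2535

Interpretation: the model underestimates the actual value by 9.2535 at this point (positive residual → observation lies above the fitted line).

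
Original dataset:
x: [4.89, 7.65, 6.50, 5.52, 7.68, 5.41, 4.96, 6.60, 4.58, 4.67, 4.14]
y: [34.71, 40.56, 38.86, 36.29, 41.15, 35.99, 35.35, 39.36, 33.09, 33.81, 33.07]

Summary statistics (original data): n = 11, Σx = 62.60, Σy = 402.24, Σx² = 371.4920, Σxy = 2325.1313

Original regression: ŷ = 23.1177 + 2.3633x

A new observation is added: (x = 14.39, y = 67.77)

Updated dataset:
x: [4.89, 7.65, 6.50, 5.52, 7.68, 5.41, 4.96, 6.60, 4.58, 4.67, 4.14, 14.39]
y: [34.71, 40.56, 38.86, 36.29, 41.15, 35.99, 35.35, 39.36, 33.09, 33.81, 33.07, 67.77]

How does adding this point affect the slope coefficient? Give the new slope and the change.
Adding the point moves β₁ from 2.3633 to 3.3665, i.e. it increases by 1.0032 (+42.4%).

x = 14.39 lies well outside the original x-range [4.14, 7.68] (x̄ ≈ 5.69), so this observation has high leverage and can move the slope substantially.

Step 1: Update the sums with the new point (n goes from 11 to 12)
Σx  = 62.60 + 14.39 = 76.99
Σy  = 402.24 + 67.77 = 470.01
Σx² = 371.4920 + 14.39² = 371.4920 + 207.0721 = 578.5641
Σxy = 2325.1313 + 14.39×67.77 = 2325.1313 + 975.2103 = 3300.3416

Step 2: Recompute the slope with b₁ = (nΣxy − ΣxΣy) / (nΣx² − (Σx)²)
Numerator   = 12×3300.3416 − 76.99×470.01 = 39604.0992 − 36186.0699 = 3418.0293
Denominator = 12×578.5641 − 76.99² = 6942.7692 − 5927.4601 = 1015.3091
b₁(new) = 3418.0293 / 1015.3091 = 3.3665

(Same formula on the original sums: (11×2325.1313 − 62.60×402.24) / (11×371.4920 − 62.60²) = 396.2203 / 167.6520 = 2.3633, matching the given fit.)

Step 3: Change in slope
Δβ₁ = 3.3665 − 2.3633 = +1.0032
Relative change = +1.0032 / 2.3633 × 100% = +42.4%
→ the slope increases when the point is added.

Because the point sits above the extension of the original line at a high-leverage x, it tilts the fit up.
In practice: examine leverage (hᵢ) and Cook's distance rather than deleting it automatically.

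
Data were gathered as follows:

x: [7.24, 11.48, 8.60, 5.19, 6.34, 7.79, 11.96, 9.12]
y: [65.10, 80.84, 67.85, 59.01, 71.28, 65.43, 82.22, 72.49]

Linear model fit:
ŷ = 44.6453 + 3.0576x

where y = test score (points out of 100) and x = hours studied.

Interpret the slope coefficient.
For each additional hour of study time, predicted test score increases by approximately 3.0576 points.

The slope β₁ = 3.0576 gives the rate at which the fitted test score changes with study time.

Interpretation:
- Study time up by 1 hour → predicted test score increases by 3.0576 points
- The effect is assumed constant over the observed range of x (linearity)
- The slope describes association in these data, not necessarily a causal effect

(β₀ = 44.6453 is the fitted value at x = 0 and is not part of the slope interpretation.)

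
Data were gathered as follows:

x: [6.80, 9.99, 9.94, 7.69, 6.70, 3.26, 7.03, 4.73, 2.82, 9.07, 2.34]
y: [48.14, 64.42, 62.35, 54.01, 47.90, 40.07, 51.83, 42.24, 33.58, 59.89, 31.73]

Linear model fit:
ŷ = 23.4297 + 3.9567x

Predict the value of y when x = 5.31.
ŷ = 44.4398

To predict y for x = 5.31, substitute into the regression equation:

ŷ = 23.4297 + 3.9567 × 5.31
ŷ = 23.4297 + 21.0101
ŷ = 44.4398

This is a point prediction; actual observations scatter around it by roughly the residual standard deviation.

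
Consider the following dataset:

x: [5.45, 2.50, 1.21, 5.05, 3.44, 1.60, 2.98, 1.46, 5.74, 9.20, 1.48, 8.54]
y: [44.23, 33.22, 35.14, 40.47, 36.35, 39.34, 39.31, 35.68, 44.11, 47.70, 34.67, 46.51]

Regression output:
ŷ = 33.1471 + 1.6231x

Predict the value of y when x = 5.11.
ŷ = 41.4411

Plug x = 5.11 into the fitted line:

ŷ = 33.1471 + 1.6231 × 5.11
ŷ = 33.1471 + 8.2940
ŷ = 41.4411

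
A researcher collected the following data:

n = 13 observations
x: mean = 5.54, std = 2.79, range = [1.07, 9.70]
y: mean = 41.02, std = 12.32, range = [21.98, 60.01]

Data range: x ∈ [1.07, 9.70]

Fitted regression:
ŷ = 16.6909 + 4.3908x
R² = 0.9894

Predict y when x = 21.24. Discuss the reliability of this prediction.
The equation gives ŷ = 109.9515; however x = 21.24 is 11.54 units above the observed range, so this extrapolated value should not be trusted.

Prediction calculation:
ŷ = 16.6909 + 4.3908 × 21.24
ŷ = 109.9515

Reliability:
- Data range: x ∈ [1.07, 9.70]
- Prediction point: x = 21.24 is 11.54 units above the observed range → this is EXTRAPOLATION, not interpolation

Why that matters here:
- R² describes fit only over the sampled x values; it says nothing about behaviour beyond them
- The standard error of prediction grows with (x − x̄)², and x = 21.24 is far from x̄ = 5.54
- There are no observations near this x to validate the fitted line there

Report the number if required, but flag clearly that it is an extrapolation.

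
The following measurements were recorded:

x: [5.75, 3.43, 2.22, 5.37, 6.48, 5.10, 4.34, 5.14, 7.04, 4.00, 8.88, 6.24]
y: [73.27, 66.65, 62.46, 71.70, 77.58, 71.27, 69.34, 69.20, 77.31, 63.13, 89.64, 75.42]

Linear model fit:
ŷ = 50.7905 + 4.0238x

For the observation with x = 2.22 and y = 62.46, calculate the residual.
Residual = 2.7367

The residual is the difference between the actual value and the predicted value:

Residual = y - ŷ

Step 1: Calculate predicted value
ŷ = 50.7905 + 4.0238 × 2.22
ŷ = 59.7233

Step 2: Calculate residual
Residual = 62.46 - 59.7233
Residual = 2.7367

Interpretation: the model underestimates the actual value by 2.7367 at this point (positive residual → observation lies above the fitted line).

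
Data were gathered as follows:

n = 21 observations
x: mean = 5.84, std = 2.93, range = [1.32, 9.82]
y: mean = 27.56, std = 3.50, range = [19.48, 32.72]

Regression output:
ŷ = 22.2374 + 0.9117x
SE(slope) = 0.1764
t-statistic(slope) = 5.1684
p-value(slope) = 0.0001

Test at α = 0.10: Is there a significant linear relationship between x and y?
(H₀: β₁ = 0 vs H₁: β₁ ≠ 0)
p-value = 0.0001 < α = 0.10, so we reject H₀. The relationship is significant.

Hypothesis test for the slope coefficient:

H₀: β₁ = 0 (no linear relationship)
H₁: β₁ ≠ 0 (linear relationship exists)

Test statistic: t = β̂₁ / SE(β̂₁) = 0.9117 / 0.1764 = 5.1684

With df = 19, the two-sided p-value for |t| = 5.1684 is 0.0001.

Decision rule: reject H₀ if p-value < α.
p-value = 0.0001 < α = 0.10 → reject H₀.

Conclusion: the linear association between x and y is significant at the 10% level.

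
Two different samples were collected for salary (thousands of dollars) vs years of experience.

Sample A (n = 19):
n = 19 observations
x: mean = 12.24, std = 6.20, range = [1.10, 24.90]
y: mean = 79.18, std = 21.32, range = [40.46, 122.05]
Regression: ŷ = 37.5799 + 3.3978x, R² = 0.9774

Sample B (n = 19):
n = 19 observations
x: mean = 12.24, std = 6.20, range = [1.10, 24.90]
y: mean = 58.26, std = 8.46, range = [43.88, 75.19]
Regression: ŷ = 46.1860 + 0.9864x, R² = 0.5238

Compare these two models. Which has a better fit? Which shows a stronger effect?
Model A has the better fit (R² = 0.9774 vs 0.5238). Model A shows the stronger effect (|β₁| = 3.3978 vs 0.9864).

Model Comparison:

Goodness of fit (R²):
- Model A: R² = 0.9774 → 97.74% of variance in salary explained
- Model B: R² = 0.5238 → 52.38% of variance in salary explained
- 0.9774 > 0.5238 → Model A has the better fit

Strength of effect — compare |β₁|:
- Model A: β₁ = 3.3978 → predicted salary rises 3.3978 thousand dollars per additional year of experience
- Model B: β₁ = 0.9864 → predicted salary rises 0.9864 thousand dollars per additional year of experience
- |3.3978| > |0.9864| → Model A shows the stronger marginal effect

Note: The two samples could reflect different populations, time periods, or measurement quality.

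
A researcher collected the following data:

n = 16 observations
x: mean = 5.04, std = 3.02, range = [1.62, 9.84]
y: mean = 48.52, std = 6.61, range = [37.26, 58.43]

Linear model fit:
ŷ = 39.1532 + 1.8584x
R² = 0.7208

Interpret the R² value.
About 72.08% of the variability in y is accounted for by the regression on x (R² = 0.7208) — a strong linear fit.

The coefficient of determination R² is the fraction of the total variation in y that the fitted line accounts for.

Here R² = 0.7208:
- Explained: 72.08% of the variation in y
- Unexplained (residual): 100% − 72.08% = 27.92%
- Rule of thumb (below 0.3 weak; 0.3 to below 0.7 moderate; 0.7 and above strong) → strong

Note: R² never decreases when predictors are added, so it should not be used alone to compare models of different size.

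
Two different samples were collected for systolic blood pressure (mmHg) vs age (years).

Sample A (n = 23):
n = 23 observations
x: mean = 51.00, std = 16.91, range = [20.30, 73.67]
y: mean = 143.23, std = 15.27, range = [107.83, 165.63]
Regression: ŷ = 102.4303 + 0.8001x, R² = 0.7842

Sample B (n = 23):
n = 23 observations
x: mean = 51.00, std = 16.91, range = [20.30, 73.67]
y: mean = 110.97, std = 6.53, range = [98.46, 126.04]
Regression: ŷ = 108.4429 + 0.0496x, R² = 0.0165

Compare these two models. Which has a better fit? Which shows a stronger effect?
Model A has the better fit (R² = 0.7842 vs 0.0165). Model A shows the stronger effect (|β₁| = 0.8001 vs 0.0496).

Model Comparison:

Goodness of fit (R²):
- Model A: R² = 0.7842 → 78.42% of variance in blood pressure explained
- Model B: R² = 0.0165 → 1.65% of variance in blood pressure explained
- 0.7842 > 0.0165 → Model A has the better fit

Which has the larger per-year effect? (|β₁|)
- Model A: β₁ = 0.8001 → predicted blood pressure rises 0.8001 mmHg per additional year of age
- Model B: β₁ = 0.0496 → predicted blood pressure rises 0.0496 mmHg per additional year of age
- |0.8001| > |0.0496| → Model A shows the stronger marginal effect

Note: A steeper slope doesn't make a better model if the scatter around the line is large.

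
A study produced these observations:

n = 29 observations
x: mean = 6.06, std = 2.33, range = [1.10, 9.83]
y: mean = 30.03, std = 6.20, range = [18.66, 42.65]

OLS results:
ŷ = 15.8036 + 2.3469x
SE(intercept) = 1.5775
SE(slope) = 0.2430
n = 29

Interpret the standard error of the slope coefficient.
SE(β̂₁) = 0.2430 is the estimated standard deviation of the slope estimate across repeated samples; relative to β̂₁ = 2.3469 that is 10.4%, a precise estimate.

What SE measures:
- The standard error quantifies the sampling variability of the coefficient estimate
- It is the estimated standard deviation of β̂₁ across hypothetical repeated samples of the same size
- Smaller SE → more precise estimate

Relative precision:
- SE / |β̂₁| = 0.2430 / 2.3469 = 10.4%
- Rule of thumb (under 20%: precise; 20% to under 50%: moderately precise; 50% or more: imprecise) → precise

Link to the t-test: t = β̂₁ / SE(β̂₁) = 2.3469 / 0.2430 = 9.6580, the statistic for H₀: β₁ = 0.

What drives SE(β̂₁): more residual scatter → larger SE; wider spread of x values → smaller SE.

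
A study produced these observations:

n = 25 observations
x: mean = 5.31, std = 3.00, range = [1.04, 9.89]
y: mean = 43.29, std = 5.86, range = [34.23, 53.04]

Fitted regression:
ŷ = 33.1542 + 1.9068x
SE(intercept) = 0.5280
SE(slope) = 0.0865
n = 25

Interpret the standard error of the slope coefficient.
SE(β̂₁) = 0.0865 is the estimated standard deviation of the slope estimate across repeated samples; relative to β̂₁ = 1.9068 that is 4.5%, a precise estimate.

SE(β̂₁) = s / √Sxx, where s is the residual standard deviation and Sxx = Σ(x − x̄)². It is the yardstick for how far β̂₁ = 1.9068 could plausibly be from the true slope.

Relative precision:
- SE / |β̂₁| = 0.0865 / 1.9068 = 4.5%
- Rule of thumb (under 20%: precise; 20% to under 50%: moderately precise; 50% or more: imprecise) → precise

Rough 95% range (±2 SE): 1.9068 ± 0.1730 → (1.7338, 2.0798).

What drives SE(β̂₁): more residual scatter → larger SE; larger n (here n = 25) → smaller SE; wider spread of x values → smaller SE.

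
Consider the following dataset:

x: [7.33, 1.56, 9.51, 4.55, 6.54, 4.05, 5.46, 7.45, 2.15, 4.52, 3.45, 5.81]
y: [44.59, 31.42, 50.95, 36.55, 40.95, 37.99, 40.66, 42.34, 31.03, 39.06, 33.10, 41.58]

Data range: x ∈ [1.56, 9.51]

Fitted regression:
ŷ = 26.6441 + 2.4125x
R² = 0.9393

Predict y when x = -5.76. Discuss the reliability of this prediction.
ŷ = 12.7481 (extrapolation — x = -5.76 lies outside [1.56, 9.51], so reliability is low).

Prediction calculation:
ŷ = 26.6441 + 2.4125 × (-5.76)
ŷ = 12.7481

Reliability:
- Data range: x ∈ [1.56, 9.51]
- Prediction point: x = -5.76 is 7.32 units below the observed range → this is EXTRAPOLATION, not interpolation

Why that matters here:
- Real relationships often flatten, saturate, or turn nonlinear at extremes
- The standard error of prediction grows with (x − x̄)², and x = -5.76 is far from x̄ = 5.20

The R² = 0.9393 only validates the fit within [1.56, 9.51]; treat ŷ = 12.7481 with caution.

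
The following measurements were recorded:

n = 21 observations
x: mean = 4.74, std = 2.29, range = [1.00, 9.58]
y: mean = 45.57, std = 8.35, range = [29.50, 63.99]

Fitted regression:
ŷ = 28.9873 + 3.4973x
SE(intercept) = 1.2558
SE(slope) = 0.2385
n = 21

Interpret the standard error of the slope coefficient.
The slope 3.4973 is pinned down to within about ±0.2385 (one SE) by these data — relative uncertainty 6.8%, i.e. precise.

SE(β̂₁) = s / √Sxx, where s is the residual standard deviation and Sxx = Σ(x − x̄)². It is the yardstick for how far β̂₁ = 3.4973 could plausibly be from the true slope.

Relative precision:
- SE / |β̂₁| = 0.2385 / 3.4973 = 6.8%
- Rule of thumb (under 20%: precise; 20% to under 50%: moderately precise; 50% or more: imprecise) → precise

Link to the t-test: t = β̂₁ / SE(β̂₁) = 3.4973 / 0.2385 = 14.6637, the statistic for H₀: β₁ = 0.

What drives SE(β̂₁): larger n (here n = 21) → smaller SE.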